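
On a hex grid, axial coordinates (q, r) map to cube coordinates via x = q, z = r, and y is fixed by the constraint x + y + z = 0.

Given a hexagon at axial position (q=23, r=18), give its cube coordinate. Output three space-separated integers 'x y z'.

x = q = 23
z = r = 18
y = -x - z = -(23) - (18) = -41

Answer: 23 -41 18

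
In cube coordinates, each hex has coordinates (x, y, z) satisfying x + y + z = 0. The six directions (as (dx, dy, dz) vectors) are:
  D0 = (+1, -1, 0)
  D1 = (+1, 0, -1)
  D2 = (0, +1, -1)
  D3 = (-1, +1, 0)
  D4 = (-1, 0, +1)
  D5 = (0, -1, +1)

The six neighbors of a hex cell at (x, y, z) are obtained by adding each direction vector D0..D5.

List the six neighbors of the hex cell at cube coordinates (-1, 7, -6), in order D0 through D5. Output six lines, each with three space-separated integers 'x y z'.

Answer: 0 6 -6
0 7 -7
-1 8 -7
-2 8 -6
-2 7 -5
-1 6 -5

Derivation:
Center: (-1, 7, -6). Add each direction:
  D0: (-1, 7, -6) + (1, -1, 0) = (0, 6, -6)
  D1: (-1, 7, -6) + (1, 0, -1) = (0, 7, -7)
  D2: (-1, 7, -6) + (0, 1, -1) = (-1, 8, -7)
  D3: (-1, 7, -6) + (-1, 1, 0) = (-2, 8, -6)
  D4: (-1, 7, -6) + (-1, 0, 1) = (-2, 7, -5)
  D5: (-1, 7, -6) + (0, -1, 1) = (-1, 6, -5)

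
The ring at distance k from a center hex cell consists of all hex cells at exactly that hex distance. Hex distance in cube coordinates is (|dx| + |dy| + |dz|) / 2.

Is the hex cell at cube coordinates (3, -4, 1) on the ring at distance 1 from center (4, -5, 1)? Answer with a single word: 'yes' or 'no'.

|px - cx| = |3 - 4| = 1
|py - cy| = |-4 - (-5)| = 1
|pz - cz| = |1 - 1| = 0
distance = (1+1+0)/2 = 2/2 = 1
radius = 1; distance == radius -> yes

Answer: yes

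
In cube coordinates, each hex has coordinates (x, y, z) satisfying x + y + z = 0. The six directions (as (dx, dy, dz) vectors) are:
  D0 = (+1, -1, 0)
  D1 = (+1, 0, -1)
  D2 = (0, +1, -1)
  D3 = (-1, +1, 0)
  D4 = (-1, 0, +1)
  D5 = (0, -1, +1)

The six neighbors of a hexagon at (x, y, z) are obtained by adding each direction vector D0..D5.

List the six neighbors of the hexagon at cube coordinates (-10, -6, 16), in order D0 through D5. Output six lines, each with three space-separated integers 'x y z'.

Center: (-10, -6, 16). Add each direction:
  D0: (-10, -6, 16) + (1, -1, 0) = (-9, -7, 16)
  D1: (-10, -6, 16) + (1, 0, -1) = (-9, -6, 15)
  D2: (-10, -6, 16) + (0, 1, -1) = (-10, -5, 15)
  D3: (-10, -6, 16) + (-1, 1, 0) = (-11, -5, 16)
  D4: (-10, -6, 16) + (-1, 0, 1) = (-11, -6, 17)
  D5: (-10, -6, 16) + (0, -1, 1) = (-10, -7, 17)

Answer: -9 -7 16
-9 -6 15
-10 -5 15
-11 -5 16
-11 -6 17
-10 -7 17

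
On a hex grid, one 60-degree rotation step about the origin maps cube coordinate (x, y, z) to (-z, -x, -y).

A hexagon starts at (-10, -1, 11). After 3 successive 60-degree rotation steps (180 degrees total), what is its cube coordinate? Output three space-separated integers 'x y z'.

Start: (-10, -1, 11)
Step 1: (-10, -1, 11) -> (-(11), -(-10), -(-1)) = (-11, 10, 1)
Step 2: (-11, 10, 1) -> (-(1), -(-11), -(10)) = (-1, 11, -10)
Step 3: (-1, 11, -10) -> (-(-10), -(-1), -(11)) = (10, 1, -11)

Answer: 10 1 -11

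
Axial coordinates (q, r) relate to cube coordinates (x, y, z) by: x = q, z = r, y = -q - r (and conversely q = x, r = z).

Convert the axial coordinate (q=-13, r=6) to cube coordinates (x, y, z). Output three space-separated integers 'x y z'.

Answer: -13 7 6

Derivation:
x = q = -13
z = r = 6
y = -x - z = -(-13) - (6) = 7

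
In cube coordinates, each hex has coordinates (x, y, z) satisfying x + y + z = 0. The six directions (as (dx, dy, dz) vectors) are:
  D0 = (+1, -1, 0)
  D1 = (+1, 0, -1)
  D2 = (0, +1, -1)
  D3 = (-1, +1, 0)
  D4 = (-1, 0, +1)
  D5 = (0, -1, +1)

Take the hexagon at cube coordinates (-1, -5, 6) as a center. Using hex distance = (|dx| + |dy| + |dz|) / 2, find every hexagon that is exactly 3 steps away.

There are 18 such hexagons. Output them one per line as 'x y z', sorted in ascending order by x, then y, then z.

Answer: -4 -5 9
-4 -4 8
-4 -3 7
-4 -2 6
-3 -6 9
-3 -2 5
-2 -7 9
-2 -2 4
-1 -8 9
-1 -2 3
0 -8 8
0 -3 3
1 -8 7
1 -4 3
2 -8 6
2 -7 5
2 -6 4
2 -5 3

Derivation:
Walk ring at distance 3 from (-1, -5, 6):
Start at center + D4*3 = (-4, -5, 9)
  hex 0: (-4, -5, 9)
  hex 1: (-3, -6, 9)
  hex 2: (-2, -7, 9)
  hex 3: (-1, -8, 9)
  hex 4: (0, -8, 8)
  hex 5: (1, -8, 7)
  hex 6: (2, -8, 6)
  hex 7: (2, -7, 5)
  hex 8: (2, -6, 4)
  hex 9: (2, -5, 3)
  hex 10: (1, -4, 3)
  hex 11: (0, -3, 3)
  hex 12: (-1, -2, 3)
  hex 13: (-2, -2, 4)
  hex 14: (-3, -2, 5)
  hex 15: (-4, -2, 6)
  hex 16: (-4, -3, 7)
  hex 17: (-4, -4, 8)
Sorted: 18 hexes.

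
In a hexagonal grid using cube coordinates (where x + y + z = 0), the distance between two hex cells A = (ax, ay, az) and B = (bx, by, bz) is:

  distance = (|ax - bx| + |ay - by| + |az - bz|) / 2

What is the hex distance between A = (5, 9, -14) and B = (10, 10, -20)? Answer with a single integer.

|ax - bx| = |5 - 10| = 5
|ay - by| = |9 - 10| = 1
|az - bz| = |-14 - (-20)| = 6
distance = (5 + 1 + 6) / 2 = 12 / 2 = 6

Answer: 6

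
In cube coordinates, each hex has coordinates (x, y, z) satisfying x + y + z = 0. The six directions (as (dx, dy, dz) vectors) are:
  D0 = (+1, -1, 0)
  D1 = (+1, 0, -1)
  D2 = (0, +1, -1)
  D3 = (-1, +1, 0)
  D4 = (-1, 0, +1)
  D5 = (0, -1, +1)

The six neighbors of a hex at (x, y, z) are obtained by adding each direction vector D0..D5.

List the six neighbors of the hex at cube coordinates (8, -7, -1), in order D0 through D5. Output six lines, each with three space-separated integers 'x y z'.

Answer: 9 -8 -1
9 -7 -2
8 -6 -2
7 -6 -1
7 -7 0
8 -8 0

Derivation:
Center: (8, -7, -1). Add each direction:
  D0: (8, -7, -1) + (1, -1, 0) = (9, -8, -1)
  D1: (8, -7, -1) + (1, 0, -1) = (9, -7, -2)
  D2: (8, -7, -1) + (0, 1, -1) = (8, -6, -2)
  D3: (8, -7, -1) + (-1, 1, 0) = (7, -6, -1)
  D4: (8, -7, -1) + (-1, 0, 1) = (7, -7, 0)
  D5: (8, -7, -1) + (0, -1, 1) = (8, -8, 0)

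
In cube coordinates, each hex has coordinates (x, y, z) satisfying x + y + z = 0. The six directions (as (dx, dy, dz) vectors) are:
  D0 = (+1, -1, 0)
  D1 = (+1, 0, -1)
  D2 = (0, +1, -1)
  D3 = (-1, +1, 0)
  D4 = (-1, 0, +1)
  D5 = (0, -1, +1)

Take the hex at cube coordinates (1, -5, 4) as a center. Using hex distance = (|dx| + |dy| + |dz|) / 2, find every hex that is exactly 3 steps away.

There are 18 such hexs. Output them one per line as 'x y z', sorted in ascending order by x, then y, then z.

Walk ring at distance 3 from (1, -5, 4):
Start at center + D4*3 = (-2, -5, 7)
  hex 0: (-2, -5, 7)
  hex 1: (-1, -6, 7)
  hex 2: (0, -7, 7)
  hex 3: (1, -8, 7)
  hex 4: (2, -8, 6)
  hex 5: (3, -8, 5)
  hex 6: (4, -8, 4)
  hex 7: (4, -7, 3)
  hex 8: (4, -6, 2)
  hex 9: (4, -5, 1)
  hex 10: (3, -4, 1)
  hex 11: (2, -3, 1)
  hex 12: (1, -2, 1)
  hex 13: (0, -2, 2)
  hex 14: (-1, -2, 3)
  hex 15: (-2, -2, 4)
  hex 16: (-2, -3, 5)
  hex 17: (-2, -4, 6)
Sorted: 18 hexes.

Answer: -2 -5 7
-2 -4 6
-2 -3 5
-2 -2 4
-1 -6 7
-1 -2 3
0 -7 7
0 -2 2
1 -8 7
1 -2 1
2 -8 6
2 -3 1
3 -8 5
3 -4 1
4 -8 4
4 -7 3
4 -6 2
4 -5 1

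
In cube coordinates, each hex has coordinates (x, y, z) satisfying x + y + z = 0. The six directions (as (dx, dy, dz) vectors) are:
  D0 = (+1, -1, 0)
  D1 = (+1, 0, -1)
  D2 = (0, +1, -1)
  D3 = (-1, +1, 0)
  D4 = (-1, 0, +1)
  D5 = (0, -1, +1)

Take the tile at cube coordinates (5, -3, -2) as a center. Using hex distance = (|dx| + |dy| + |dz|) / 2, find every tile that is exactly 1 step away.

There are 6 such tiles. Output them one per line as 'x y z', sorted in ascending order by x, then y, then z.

Answer: 4 -3 -1
4 -2 -2
5 -4 -1
5 -2 -3
6 -4 -2
6 -3 -3

Derivation:
Walk ring at distance 1 from (5, -3, -2):
Start at center + D4*1 = (4, -3, -1)
  hex 0: (4, -3, -1)
  hex 1: (5, -4, -1)
  hex 2: (6, -4, -2)
  hex 3: (6, -3, -3)
  hex 4: (5, -2, -3)
  hex 5: (4, -2, -2)
Sorted: 6 hexes.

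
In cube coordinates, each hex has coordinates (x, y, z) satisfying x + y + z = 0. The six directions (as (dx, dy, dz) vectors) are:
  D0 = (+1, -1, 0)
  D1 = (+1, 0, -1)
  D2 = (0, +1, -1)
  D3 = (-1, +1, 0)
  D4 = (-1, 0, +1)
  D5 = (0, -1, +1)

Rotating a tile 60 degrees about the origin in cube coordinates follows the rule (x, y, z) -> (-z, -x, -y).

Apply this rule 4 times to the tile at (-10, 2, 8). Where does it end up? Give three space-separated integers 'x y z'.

Answer: 8 -10 2

Derivation:
Start: (-10, 2, 8)
Step 1: (-10, 2, 8) -> (-(8), -(-10), -(2)) = (-8, 10, -2)
Step 2: (-8, 10, -2) -> (-(-2), -(-8), -(10)) = (2, 8, -10)
Step 3: (2, 8, -10) -> (-(-10), -(2), -(8)) = (10, -2, -8)
Step 4: (10, -2, -8) -> (-(-8), -(10), -(-2)) = (8, -10, 2)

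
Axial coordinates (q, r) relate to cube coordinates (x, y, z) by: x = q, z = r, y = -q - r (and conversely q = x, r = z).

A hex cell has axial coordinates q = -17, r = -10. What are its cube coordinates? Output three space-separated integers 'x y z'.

x = q = -17
z = r = -10
y = -x - z = -(-17) - (-10) = 27

Answer: -17 27 -10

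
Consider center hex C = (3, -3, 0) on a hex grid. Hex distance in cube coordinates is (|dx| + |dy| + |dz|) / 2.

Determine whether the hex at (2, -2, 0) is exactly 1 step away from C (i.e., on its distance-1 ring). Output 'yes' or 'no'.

Answer: yes

Derivation:
|px - cx| = |2 - 3| = 1
|py - cy| = |-2 - (-3)| = 1
|pz - cz| = |0 - 0| = 0
distance = (1+1+0)/2 = 2/2 = 1
radius = 1; distance == radius -> yes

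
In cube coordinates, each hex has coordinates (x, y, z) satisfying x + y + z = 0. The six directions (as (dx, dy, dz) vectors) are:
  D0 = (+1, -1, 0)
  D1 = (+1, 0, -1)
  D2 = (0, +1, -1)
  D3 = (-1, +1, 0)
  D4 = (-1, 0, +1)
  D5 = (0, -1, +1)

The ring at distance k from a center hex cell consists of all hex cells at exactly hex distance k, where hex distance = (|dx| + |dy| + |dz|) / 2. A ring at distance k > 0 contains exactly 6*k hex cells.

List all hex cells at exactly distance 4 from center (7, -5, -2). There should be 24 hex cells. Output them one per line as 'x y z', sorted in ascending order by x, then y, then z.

Answer: 3 -5 2
3 -4 1
3 -3 0
3 -2 -1
3 -1 -2
4 -6 2
4 -1 -3
5 -7 2
5 -1 -4
6 -8 2
6 -1 -5
7 -9 2
7 -1 -6
8 -9 1
8 -2 -6
9 -9 0
9 -3 -6
10 -9 -1
10 -4 -6
11 -9 -2
11 -8 -3
11 -7 -4
11 -6 -5
11 -5 -6

Derivation:
Walk ring at distance 4 from (7, -5, -2):
Start at center + D4*4 = (3, -5, 2)
  hex 0: (3, -5, 2)
  hex 1: (4, -6, 2)
  hex 2: (5, -7, 2)
  hex 3: (6, -8, 2)
  hex 4: (7, -9, 2)
  hex 5: (8, -9, 1)
  hex 6: (9, -9, 0)
  hex 7: (10, -9, -1)
  hex 8: (11, -9, -2)
  hex 9: (11, -8, -3)
  hex 10: (11, -7, -4)
  hex 11: (11, -6, -5)
  hex 12: (11, -5, -6)
  hex 13: (10, -4, -6)
  hex 14: (9, -3, -6)
  hex 15: (8, -2, -6)
  hex 16: (7, -1, -6)
  hex 17: (6, -1, -5)
  hex 18: (5, -1, -4)
  hex 19: (4, -1, -3)
  hex 20: (3, -1, -2)
  hex 21: (3, -2, -1)
  hex 22: (3, -3, 0)
  hex 23: (3, -4, 1)
Sorted: 24 hexes.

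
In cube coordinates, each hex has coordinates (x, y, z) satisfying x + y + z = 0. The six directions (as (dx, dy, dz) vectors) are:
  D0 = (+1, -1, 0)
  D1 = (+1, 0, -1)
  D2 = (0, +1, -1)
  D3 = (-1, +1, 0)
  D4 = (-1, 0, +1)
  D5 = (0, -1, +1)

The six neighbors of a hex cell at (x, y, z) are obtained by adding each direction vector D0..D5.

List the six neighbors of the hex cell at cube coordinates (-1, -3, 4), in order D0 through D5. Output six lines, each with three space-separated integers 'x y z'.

Answer: 0 -4 4
0 -3 3
-1 -2 3
-2 -2 4
-2 -3 5
-1 -4 5

Derivation:
Center: (-1, -3, 4). Add each direction:
  D0: (-1, -3, 4) + (1, -1, 0) = (0, -4, 4)
  D1: (-1, -3, 4) + (1, 0, -1) = (0, -3, 3)
  D2: (-1, -3, 4) + (0, 1, -1) = (-1, -2, 3)
  D3: (-1, -3, 4) + (-1, 1, 0) = (-2, -2, 4)
  D4: (-1, -3, 4) + (-1, 0, 1) = (-2, -3, 5)
  D5: (-1, -3, 4) + (0, -1, 1) = (-1, -4, 5)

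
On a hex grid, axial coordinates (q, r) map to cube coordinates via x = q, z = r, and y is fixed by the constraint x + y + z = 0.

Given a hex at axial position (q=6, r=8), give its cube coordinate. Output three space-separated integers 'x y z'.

x = q = 6
z = r = 8
y = -x - z = -(6) - (8) = -14

Answer: 6 -14 8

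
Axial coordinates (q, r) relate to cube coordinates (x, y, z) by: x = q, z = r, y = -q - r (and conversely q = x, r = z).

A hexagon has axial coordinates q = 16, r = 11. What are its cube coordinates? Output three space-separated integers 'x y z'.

x = q = 16
z = r = 11
y = -x - z = -(16) - (11) = -27

Answer: 16 -27 11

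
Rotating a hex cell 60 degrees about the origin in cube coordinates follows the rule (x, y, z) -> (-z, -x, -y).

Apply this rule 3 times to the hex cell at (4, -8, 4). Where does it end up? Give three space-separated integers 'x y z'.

Answer: -4 8 -4

Derivation:
Start: (4, -8, 4)
Step 1: (4, -8, 4) -> (-(4), -(4), -(-8)) = (-4, -4, 8)
Step 2: (-4, -4, 8) -> (-(8), -(-4), -(-4)) = (-8, 4, 4)
Step 3: (-8, 4, 4) -> (-(4), -(-8), -(4)) = (-4, 8, -4)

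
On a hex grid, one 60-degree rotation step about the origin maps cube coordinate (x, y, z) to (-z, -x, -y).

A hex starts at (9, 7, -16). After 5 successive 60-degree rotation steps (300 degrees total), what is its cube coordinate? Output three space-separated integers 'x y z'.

Answer: -7 16 -9

Derivation:
Start: (9, 7, -16)
Step 1: (9, 7, -16) -> (-(-16), -(9), -(7)) = (16, -9, -7)
Step 2: (16, -9, -7) -> (-(-7), -(16), -(-9)) = (7, -16, 9)
Step 3: (7, -16, 9) -> (-(9), -(7), -(-16)) = (-9, -7, 16)
Step 4: (-9, -7, 16) -> (-(16), -(-9), -(-7)) = (-16, 9, 7)
Step 5: (-16, 9, 7) -> (-(7), -(-16), -(9)) = (-7, 16, -9)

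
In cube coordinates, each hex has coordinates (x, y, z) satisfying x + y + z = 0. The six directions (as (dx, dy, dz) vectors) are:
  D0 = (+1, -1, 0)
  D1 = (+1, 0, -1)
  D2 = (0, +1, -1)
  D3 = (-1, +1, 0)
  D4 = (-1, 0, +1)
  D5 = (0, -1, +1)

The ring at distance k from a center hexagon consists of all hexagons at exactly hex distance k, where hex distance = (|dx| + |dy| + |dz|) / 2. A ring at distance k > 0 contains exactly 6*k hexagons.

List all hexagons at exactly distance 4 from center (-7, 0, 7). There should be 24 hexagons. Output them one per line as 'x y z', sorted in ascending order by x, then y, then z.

Answer: -11 0 11
-11 1 10
-11 2 9
-11 3 8
-11 4 7
-10 -1 11
-10 4 6
-9 -2 11
-9 4 5
-8 -3 11
-8 4 4
-7 -4 11
-7 4 3
-6 -4 10
-6 3 3
-5 -4 9
-5 2 3
-4 -4 8
-4 1 3
-3 -4 7
-3 -3 6
-3 -2 5
-3 -1 4
-3 0 3

Derivation:
Walk ring at distance 4 from (-7, 0, 7):
Start at center + D4*4 = (-11, 0, 11)
  hex 0: (-11, 0, 11)
  hex 1: (-10, -1, 11)
  hex 2: (-9, -2, 11)
  hex 3: (-8, -3, 11)
  hex 4: (-7, -4, 11)
  hex 5: (-6, -4, 10)
  hex 6: (-5, -4, 9)
  hex 7: (-4, -4, 8)
  hex 8: (-3, -4, 7)
  hex 9: (-3, -3, 6)
  hex 10: (-3, -2, 5)
  hex 11: (-3, -1, 4)
  hex 12: (-3, 0, 3)
  hex 13: (-4, 1, 3)
  hex 14: (-5, 2, 3)
  hex 15: (-6, 3, 3)
  hex 16: (-7, 4, 3)
  hex 17: (-8, 4, 4)
  hex 18: (-9, 4, 5)
  hex 19: (-10, 4, 6)
  hex 20: (-11, 4, 7)
  hex 21: (-11, 3, 8)
  hex 22: (-11, 2, 9)
  hex 23: (-11, 1, 10)
Sorted: 24 hexes.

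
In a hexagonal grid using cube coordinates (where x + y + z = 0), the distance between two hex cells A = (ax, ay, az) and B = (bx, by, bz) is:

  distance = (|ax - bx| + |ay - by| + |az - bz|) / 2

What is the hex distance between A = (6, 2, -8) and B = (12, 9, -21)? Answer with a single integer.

Answer: 13

Derivation:
|ax - bx| = |6 - 12| = 6
|ay - by| = |2 - 9| = 7
|az - bz| = |-8 - (-21)| = 13
distance = (6 + 7 + 13) / 2 = 26 / 2 = 13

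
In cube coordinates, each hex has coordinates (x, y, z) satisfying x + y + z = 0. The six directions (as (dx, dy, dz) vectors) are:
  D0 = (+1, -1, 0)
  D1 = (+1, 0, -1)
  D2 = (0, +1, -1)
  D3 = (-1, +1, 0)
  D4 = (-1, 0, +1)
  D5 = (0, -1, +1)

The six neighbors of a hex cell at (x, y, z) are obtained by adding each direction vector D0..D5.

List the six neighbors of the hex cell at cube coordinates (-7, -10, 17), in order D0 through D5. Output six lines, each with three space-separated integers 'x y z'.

Center: (-7, -10, 17). Add each direction:
  D0: (-7, -10, 17) + (1, -1, 0) = (-6, -11, 17)
  D1: (-7, -10, 17) + (1, 0, -1) = (-6, -10, 16)
  D2: (-7, -10, 17) + (0, 1, -1) = (-7, -9, 16)
  D3: (-7, -10, 17) + (-1, 1, 0) = (-8, -9, 17)
  D4: (-7, -10, 17) + (-1, 0, 1) = (-8, -10, 18)
  D5: (-7, -10, 17) + (0, -1, 1) = (-7, -11, 18)

Answer: -6 -11 17
-6 -10 16
-7 -9 16
-8 -9 17
-8 -10 18
-7 -11 18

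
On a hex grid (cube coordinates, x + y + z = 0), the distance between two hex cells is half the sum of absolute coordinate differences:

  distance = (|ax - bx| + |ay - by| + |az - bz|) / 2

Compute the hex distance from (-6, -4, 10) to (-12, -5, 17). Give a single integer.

Answer: 7

Derivation:
|ax - bx| = |-6 - (-12)| = 6
|ay - by| = |-4 - (-5)| = 1
|az - bz| = |10 - 17| = 7
distance = (6 + 1 + 7) / 2 = 14 / 2 = 7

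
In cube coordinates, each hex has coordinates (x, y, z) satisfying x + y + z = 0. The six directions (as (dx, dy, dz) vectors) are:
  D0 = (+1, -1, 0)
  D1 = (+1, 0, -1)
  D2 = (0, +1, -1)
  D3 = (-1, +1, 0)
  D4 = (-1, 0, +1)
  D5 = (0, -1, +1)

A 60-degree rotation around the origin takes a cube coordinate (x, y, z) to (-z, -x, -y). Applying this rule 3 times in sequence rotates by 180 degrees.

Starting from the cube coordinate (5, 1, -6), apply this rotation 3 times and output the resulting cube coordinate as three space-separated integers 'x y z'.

Start: (5, 1, -6)
Step 1: (5, 1, -6) -> (-(-6), -(5), -(1)) = (6, -5, -1)
Step 2: (6, -5, -1) -> (-(-1), -(6), -(-5)) = (1, -6, 5)
Step 3: (1, -6, 5) -> (-(5), -(1), -(-6)) = (-5, -1, 6)

Answer: -5 -1 6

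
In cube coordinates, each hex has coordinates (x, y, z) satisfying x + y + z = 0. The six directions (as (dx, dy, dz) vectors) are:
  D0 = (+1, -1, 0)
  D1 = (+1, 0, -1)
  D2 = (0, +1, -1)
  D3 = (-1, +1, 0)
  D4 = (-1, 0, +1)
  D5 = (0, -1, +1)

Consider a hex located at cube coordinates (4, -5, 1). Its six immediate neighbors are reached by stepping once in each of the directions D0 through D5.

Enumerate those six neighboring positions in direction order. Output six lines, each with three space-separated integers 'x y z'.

Answer: 5 -6 1
5 -5 0
4 -4 0
3 -4 1
3 -5 2
4 -6 2

Derivation:
Center: (4, -5, 1). Add each direction:
  D0: (4, -5, 1) + (1, -1, 0) = (5, -6, 1)
  D1: (4, -5, 1) + (1, 0, -1) = (5, -5, 0)
  D2: (4, -5, 1) + (0, 1, -1) = (4, -4, 0)
  D3: (4, -5, 1) + (-1, 1, 0) = (3, -4, 1)
  D4: (4, -5, 1) + (-1, 0, 1) = (3, -5, 2)
  D5: (4, -5, 1) + (0, -1, 1) = (4, -6, 2)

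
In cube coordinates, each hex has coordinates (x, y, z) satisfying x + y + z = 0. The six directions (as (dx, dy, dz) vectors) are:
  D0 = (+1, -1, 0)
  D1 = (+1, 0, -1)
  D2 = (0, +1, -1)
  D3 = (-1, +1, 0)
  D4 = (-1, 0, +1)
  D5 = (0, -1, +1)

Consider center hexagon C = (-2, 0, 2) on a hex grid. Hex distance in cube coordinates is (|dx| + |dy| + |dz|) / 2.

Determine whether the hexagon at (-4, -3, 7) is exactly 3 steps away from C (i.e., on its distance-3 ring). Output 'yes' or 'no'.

|px - cx| = |-4 - (-2)| = 2
|py - cy| = |-3 - 0| = 3
|pz - cz| = |7 - 2| = 5
distance = (2+3+5)/2 = 10/2 = 5
radius = 3; distance != radius -> no

Answer: no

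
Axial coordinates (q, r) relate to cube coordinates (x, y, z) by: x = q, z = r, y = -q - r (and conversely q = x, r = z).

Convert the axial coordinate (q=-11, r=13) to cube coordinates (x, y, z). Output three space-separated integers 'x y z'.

x = q = -11
z = r = 13
y = -x - z = -(-11) - (13) = -2

Answer: -11 -2 13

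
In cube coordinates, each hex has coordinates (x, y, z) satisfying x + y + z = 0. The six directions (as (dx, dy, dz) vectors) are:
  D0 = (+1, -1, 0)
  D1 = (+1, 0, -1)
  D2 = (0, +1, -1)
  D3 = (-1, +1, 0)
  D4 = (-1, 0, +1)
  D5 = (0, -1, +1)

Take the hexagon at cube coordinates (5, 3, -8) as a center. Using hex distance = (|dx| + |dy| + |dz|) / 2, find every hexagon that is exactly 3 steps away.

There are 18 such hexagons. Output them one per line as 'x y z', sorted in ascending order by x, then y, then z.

Answer: 2 3 -5
2 4 -6
2 5 -7
2 6 -8
3 2 -5
3 6 -9
4 1 -5
4 6 -10
5 0 -5
5 6 -11
6 0 -6
6 5 -11
7 0 -7
7 4 -11
8 0 -8
8 1 -9
8 2 -10
8 3 -11

Derivation:
Walk ring at distance 3 from (5, 3, -8):
Start at center + D4*3 = (2, 3, -5)
  hex 0: (2, 3, -5)
  hex 1: (3, 2, -5)
  hex 2: (4, 1, -5)
  hex 3: (5, 0, -5)
  hex 4: (6, 0, -6)
  hex 5: (7, 0, -7)
  hex 6: (8, 0, -8)
  hex 7: (8, 1, -9)
  hex 8: (8, 2, -10)
  hex 9: (8, 3, -11)
  hex 10: (7, 4, -11)
  hex 11: (6, 5, -11)
  hex 12: (5, 6, -11)
  hex 13: (4, 6, -10)
  hex 14: (3, 6, -9)
  hex 15: (2, 6, -8)
  hex 16: (2, 5, -7)
  hex 17: (2, 4, -6)
Sorted: 18 hexes.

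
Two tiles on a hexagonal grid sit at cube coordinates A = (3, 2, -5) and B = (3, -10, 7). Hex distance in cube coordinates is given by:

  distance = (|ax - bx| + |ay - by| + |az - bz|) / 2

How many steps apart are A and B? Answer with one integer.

|ax - bx| = |3 - 3| = 0
|ay - by| = |2 - (-10)| = 12
|az - bz| = |-5 - 7| = 12
distance = (0 + 12 + 12) / 2 = 24 / 2 = 12

Answer: 12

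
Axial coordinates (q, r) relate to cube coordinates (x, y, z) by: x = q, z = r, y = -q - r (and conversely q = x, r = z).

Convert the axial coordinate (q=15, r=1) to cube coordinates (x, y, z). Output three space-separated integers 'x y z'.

Answer: 15 -16 1

Derivation:
x = q = 15
z = r = 1
y = -x - z = -(15) - (1) = -16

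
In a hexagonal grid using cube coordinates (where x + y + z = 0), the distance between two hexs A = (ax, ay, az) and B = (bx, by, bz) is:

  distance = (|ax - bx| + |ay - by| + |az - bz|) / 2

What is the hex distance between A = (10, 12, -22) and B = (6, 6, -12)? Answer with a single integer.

|ax - bx| = |10 - 6| = 4
|ay - by| = |12 - 6| = 6
|az - bz| = |-22 - (-12)| = 10
distance = (4 + 6 + 10) / 2 = 20 / 2 = 10

Answer: 10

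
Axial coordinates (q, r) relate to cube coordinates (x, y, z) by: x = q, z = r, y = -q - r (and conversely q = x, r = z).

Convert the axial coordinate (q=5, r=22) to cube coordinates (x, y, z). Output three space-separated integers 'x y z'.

Answer: 5 -27 22

Derivation:
x = q = 5
z = r = 22
y = -x - z = -(5) - (22) = -27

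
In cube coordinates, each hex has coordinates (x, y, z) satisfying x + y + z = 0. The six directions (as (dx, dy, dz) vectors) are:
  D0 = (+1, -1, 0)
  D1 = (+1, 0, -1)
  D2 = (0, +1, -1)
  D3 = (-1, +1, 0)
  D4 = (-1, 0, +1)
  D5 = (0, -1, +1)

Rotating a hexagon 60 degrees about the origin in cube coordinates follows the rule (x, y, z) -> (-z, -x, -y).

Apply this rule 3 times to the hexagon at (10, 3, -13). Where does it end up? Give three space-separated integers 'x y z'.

Start: (10, 3, -13)
Step 1: (10, 3, -13) -> (-(-13), -(10), -(3)) = (13, -10, -3)
Step 2: (13, -10, -3) -> (-(-3), -(13), -(-10)) = (3, -13, 10)
Step 3: (3, -13, 10) -> (-(10), -(3), -(-13)) = (-10, -3, 13)

Answer: -10 -3 13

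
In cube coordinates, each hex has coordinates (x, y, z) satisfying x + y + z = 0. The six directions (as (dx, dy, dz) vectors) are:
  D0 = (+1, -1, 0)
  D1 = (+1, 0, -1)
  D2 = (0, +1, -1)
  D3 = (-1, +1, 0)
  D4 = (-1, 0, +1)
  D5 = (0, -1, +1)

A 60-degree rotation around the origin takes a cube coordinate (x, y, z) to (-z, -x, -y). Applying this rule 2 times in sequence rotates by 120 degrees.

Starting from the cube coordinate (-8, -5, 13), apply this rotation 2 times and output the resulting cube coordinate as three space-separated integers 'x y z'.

Start: (-8, -5, 13)
Step 1: (-8, -5, 13) -> (-(13), -(-8), -(-5)) = (-13, 8, 5)
Step 2: (-13, 8, 5) -> (-(5), -(-13), -(8)) = (-5, 13, -8)

Answer: -5 13 -8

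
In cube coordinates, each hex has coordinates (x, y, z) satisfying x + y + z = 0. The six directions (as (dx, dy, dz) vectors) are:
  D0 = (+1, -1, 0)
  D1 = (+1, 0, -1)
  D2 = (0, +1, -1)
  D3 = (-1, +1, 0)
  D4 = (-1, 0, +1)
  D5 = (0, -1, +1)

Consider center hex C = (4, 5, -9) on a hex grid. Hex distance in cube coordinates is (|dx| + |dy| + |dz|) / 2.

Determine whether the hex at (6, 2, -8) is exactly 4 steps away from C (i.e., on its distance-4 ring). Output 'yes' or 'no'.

Answer: no

Derivation:
|px - cx| = |6 - 4| = 2
|py - cy| = |2 - 5| = 3
|pz - cz| = |-8 - (-9)| = 1
distance = (2+3+1)/2 = 6/2 = 3
radius = 4; distance != radius -> no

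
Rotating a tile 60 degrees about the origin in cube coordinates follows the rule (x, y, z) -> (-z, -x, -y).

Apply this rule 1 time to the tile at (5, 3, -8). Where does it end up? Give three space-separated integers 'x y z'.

Answer: 8 -5 -3

Derivation:
Start: (5, 3, -8)
Step 1: (5, 3, -8) -> (-(-8), -(5), -(3)) = (8, -5, -3)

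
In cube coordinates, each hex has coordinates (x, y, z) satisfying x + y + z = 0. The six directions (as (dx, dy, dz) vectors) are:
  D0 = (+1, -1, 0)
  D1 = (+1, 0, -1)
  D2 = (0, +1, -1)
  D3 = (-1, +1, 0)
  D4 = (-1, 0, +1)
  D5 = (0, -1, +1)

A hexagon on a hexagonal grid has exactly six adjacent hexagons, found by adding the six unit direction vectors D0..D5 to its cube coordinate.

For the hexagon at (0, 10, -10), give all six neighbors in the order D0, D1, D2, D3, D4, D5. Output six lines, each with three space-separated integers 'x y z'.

Center: (0, 10, -10). Add each direction:
  D0: (0, 10, -10) + (1, -1, 0) = (1, 9, -10)
  D1: (0, 10, -10) + (1, 0, -1) = (1, 10, -11)
  D2: (0, 10, -10) + (0, 1, -1) = (0, 11, -11)
  D3: (0, 10, -10) + (-1, 1, 0) = (-1, 11, -10)
  D4: (0, 10, -10) + (-1, 0, 1) = (-1, 10, -9)
  D5: (0, 10, -10) + (0, -1, 1) = (0, 9, -9)

Answer: 1 9 -10
1 10 -11
0 11 -11
-1 11 -10
-1 10 -9
0 9 -9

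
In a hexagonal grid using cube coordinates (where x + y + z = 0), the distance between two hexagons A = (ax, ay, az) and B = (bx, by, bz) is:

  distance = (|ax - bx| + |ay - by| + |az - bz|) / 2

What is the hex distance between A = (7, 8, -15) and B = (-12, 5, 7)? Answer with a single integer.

Answer: 22

Derivation:
|ax - bx| = |7 - (-12)| = 19
|ay - by| = |8 - 5| = 3
|az - bz| = |-15 - 7| = 22
distance = (19 + 3 + 22) / 2 = 44 / 2 = 22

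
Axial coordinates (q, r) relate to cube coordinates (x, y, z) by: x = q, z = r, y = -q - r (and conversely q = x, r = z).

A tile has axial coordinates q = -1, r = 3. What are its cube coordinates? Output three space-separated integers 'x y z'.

x = q = -1
z = r = 3
y = -x - z = -(-1) - (3) = -2

Answer: -1 -2 3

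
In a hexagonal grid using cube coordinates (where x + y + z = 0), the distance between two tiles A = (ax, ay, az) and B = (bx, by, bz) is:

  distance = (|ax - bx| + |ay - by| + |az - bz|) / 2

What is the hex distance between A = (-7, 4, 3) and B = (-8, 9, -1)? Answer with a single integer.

|ax - bx| = |-7 - (-8)| = 1
|ay - by| = |4 - 9| = 5
|az - bz| = |3 - (-1)| = 4
distance = (1 + 5 + 4) / 2 = 10 / 2 = 5

Answer: 5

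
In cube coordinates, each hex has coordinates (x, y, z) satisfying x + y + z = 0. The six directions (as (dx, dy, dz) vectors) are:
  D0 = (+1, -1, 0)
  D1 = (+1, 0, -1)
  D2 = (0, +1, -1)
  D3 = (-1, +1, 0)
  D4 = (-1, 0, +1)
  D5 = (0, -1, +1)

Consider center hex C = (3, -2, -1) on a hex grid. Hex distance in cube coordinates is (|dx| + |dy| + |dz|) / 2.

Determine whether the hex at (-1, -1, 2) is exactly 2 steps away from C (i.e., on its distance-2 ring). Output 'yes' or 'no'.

|px - cx| = |-1 - 3| = 4
|py - cy| = |-1 - (-2)| = 1
|pz - cz| = |2 - (-1)| = 3
distance = (4+1+3)/2 = 8/2 = 4
radius = 2; distance != radius -> no

Answer: no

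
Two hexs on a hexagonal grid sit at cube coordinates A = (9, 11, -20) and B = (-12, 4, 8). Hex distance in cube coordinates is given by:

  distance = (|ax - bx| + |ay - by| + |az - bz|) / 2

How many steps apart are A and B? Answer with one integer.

Answer: 28

Derivation:
|ax - bx| = |9 - (-12)| = 21
|ay - by| = |11 - 4| = 7
|az - bz| = |-20 - 8| = 28
distance = (21 + 7 + 28) / 2 = 56 / 2 = 28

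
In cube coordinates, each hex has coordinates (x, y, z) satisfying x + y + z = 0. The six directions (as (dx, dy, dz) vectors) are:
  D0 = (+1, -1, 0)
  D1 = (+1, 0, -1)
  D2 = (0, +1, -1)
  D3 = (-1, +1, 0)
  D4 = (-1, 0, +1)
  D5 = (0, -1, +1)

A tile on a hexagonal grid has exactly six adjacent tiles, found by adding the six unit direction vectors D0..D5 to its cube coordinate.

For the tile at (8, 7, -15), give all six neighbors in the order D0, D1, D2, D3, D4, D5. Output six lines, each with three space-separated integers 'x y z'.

Answer: 9 6 -15
9 7 -16
8 8 -16
7 8 -15
7 7 -14
8 6 -14

Derivation:
Center: (8, 7, -15). Add each direction:
  D0: (8, 7, -15) + (1, -1, 0) = (9, 6, -15)
  D1: (8, 7, -15) + (1, 0, -1) = (9, 7, -16)
  D2: (8, 7, -15) + (0, 1, -1) = (8, 8, -16)
  D3: (8, 7, -15) + (-1, 1, 0) = (7, 8, -15)
  D4: (8, 7, -15) + (-1, 0, 1) = (7, 7, -14)
  D5: (8, 7, -15) + (0, -1, 1) = (8, 6, -14)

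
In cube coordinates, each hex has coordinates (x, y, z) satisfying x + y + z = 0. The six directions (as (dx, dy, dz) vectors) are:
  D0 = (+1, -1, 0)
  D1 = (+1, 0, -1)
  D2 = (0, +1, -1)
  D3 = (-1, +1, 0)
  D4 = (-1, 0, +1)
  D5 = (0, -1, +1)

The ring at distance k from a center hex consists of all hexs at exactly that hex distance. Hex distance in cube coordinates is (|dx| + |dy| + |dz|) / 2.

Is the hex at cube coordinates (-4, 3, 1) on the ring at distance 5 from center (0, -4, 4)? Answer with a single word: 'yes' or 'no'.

Answer: no

Derivation:
|px - cx| = |-4 - 0| = 4
|py - cy| = |3 - (-4)| = 7
|pz - cz| = |1 - 4| = 3
distance = (4+7+3)/2 = 14/2 = 7
radius = 5; distance != radius -> no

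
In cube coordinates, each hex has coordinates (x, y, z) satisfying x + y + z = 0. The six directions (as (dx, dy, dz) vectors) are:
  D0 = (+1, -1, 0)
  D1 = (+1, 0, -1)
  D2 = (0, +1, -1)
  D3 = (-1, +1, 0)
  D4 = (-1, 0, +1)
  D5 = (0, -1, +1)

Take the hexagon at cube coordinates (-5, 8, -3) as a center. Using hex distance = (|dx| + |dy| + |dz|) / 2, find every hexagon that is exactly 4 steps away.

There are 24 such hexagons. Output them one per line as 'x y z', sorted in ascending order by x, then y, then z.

Walk ring at distance 4 from (-5, 8, -3):
Start at center + D4*4 = (-9, 8, 1)
  hex 0: (-9, 8, 1)
  hex 1: (-8, 7, 1)
  hex 2: (-7, 6, 1)
  hex 3: (-6, 5, 1)
  hex 4: (-5, 4, 1)
  hex 5: (-4, 4, 0)
  hex 6: (-3, 4, -1)
  hex 7: (-2, 4, -2)
  hex 8: (-1, 4, -3)
  hex 9: (-1, 5, -4)
  hex 10: (-1, 6, -5)
  hex 11: (-1, 7, -6)
  hex 12: (-1, 8, -7)
  hex 13: (-2, 9, -7)
  hex 14: (-3, 10, -7)
  hex 15: (-4, 11, -7)
  hex 16: (-5, 12, -7)
  hex 17: (-6, 12, -6)
  hex 18: (-7, 12, -5)
  hex 19: (-8, 12, -4)
  hex 20: (-9, 12, -3)
  hex 21: (-9, 11, -2)
  hex 22: (-9, 10, -1)
  hex 23: (-9, 9, 0)
Sorted: 24 hexes.

Answer: -9 8 1
-9 9 0
-9 10 -1
-9 11 -2
-9 12 -3
-8 7 1
-8 12 -4
-7 6 1
-7 12 -5
-6 5 1
-6 12 -6
-5 4 1
-5 12 -7
-4 4 0
-4 11 -7
-3 4 -1
-3 10 -7
-2 4 -2
-2 9 -7
-1 4 -3
-1 5 -4
-1 6 -5
-1 7 -6
-1 8 -7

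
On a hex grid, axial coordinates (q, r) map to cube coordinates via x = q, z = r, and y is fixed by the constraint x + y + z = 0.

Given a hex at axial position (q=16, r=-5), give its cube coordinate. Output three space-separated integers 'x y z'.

x = q = 16
z = r = -5
y = -x - z = -(16) - (-5) = -11

Answer: 16 -11 -5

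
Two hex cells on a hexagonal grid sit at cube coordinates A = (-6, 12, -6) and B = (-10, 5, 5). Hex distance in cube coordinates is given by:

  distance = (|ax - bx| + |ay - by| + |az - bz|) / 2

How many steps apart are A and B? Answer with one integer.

|ax - bx| = |-6 - (-10)| = 4
|ay - by| = |12 - 5| = 7
|az - bz| = |-6 - 5| = 11
distance = (4 + 7 + 11) / 2 = 22 / 2 = 11

Answer: 11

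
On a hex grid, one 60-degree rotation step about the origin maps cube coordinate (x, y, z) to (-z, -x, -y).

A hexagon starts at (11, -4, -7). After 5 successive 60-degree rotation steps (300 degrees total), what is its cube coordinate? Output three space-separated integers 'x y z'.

Answer: 4 7 -11

Derivation:
Start: (11, -4, -7)
Step 1: (11, -4, -7) -> (-(-7), -(11), -(-4)) = (7, -11, 4)
Step 2: (7, -11, 4) -> (-(4), -(7), -(-11)) = (-4, -7, 11)
Step 3: (-4, -7, 11) -> (-(11), -(-4), -(-7)) = (-11, 4, 7)
Step 4: (-11, 4, 7) -> (-(7), -(-11), -(4)) = (-7, 11, -4)
Step 5: (-7, 11, -4) -> (-(-4), -(-7), -(11)) = (4, 7, -11)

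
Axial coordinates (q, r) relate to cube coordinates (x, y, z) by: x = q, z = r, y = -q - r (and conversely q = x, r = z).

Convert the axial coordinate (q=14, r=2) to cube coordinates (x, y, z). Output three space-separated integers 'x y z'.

Answer: 14 -16 2

Derivation:
x = q = 14
z = r = 2
y = -x - z = -(14) - (2) = -16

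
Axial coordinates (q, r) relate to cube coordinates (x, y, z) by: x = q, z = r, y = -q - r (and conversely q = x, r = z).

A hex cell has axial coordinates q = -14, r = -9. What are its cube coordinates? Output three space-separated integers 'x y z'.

Answer: -14 23 -9

Derivation:
x = q = -14
z = r = -9
y = -x - z = -(-14) - (-9) = 23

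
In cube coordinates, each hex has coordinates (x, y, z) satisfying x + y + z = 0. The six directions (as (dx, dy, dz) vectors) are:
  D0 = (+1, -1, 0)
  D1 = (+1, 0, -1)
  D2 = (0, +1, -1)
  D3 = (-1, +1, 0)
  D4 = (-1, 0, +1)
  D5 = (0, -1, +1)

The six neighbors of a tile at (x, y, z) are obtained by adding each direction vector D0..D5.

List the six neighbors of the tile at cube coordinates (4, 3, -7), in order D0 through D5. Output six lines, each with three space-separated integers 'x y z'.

Answer: 5 2 -7
5 3 -8
4 4 -8
3 4 -7
3 3 -6
4 2 -6

Derivation:
Center: (4, 3, -7). Add each direction:
  D0: (4, 3, -7) + (1, -1, 0) = (5, 2, -7)
  D1: (4, 3, -7) + (1, 0, -1) = (5, 3, -8)
  D2: (4, 3, -7) + (0, 1, -1) = (4, 4, -8)
  D3: (4, 3, -7) + (-1, 1, 0) = (3, 4, -7)
  D4: (4, 3, -7) + (-1, 0, 1) = (3, 3, -6)
  D5: (4, 3, -7) + (0, -1, 1) = (4, 2, -6)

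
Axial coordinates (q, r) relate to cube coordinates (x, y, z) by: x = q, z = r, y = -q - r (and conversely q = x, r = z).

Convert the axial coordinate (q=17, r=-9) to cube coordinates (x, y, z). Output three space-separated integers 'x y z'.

x = q = 17
z = r = -9
y = -x - z = -(17) - (-9) = -8

Answer: 17 -8 -9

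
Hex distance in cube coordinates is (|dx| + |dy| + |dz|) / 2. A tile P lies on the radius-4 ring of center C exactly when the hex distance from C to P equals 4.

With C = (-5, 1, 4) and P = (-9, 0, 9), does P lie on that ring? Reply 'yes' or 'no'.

Answer: no

Derivation:
|px - cx| = |-9 - (-5)| = 4
|py - cy| = |0 - 1| = 1
|pz - cz| = |9 - 4| = 5
distance = (4+1+5)/2 = 10/2 = 5
radius = 4; distance != radius -> no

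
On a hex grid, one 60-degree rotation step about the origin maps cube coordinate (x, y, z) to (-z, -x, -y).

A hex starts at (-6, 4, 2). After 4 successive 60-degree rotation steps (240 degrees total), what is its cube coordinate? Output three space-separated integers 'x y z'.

Start: (-6, 4, 2)
Step 1: (-6, 4, 2) -> (-(2), -(-6), -(4)) = (-2, 6, -4)
Step 2: (-2, 6, -4) -> (-(-4), -(-2), -(6)) = (4, 2, -6)
Step 3: (4, 2, -6) -> (-(-6), -(4), -(2)) = (6, -4, -2)
Step 4: (6, -4, -2) -> (-(-2), -(6), -(-4)) = (2, -6, 4)

Answer: 2 -6 4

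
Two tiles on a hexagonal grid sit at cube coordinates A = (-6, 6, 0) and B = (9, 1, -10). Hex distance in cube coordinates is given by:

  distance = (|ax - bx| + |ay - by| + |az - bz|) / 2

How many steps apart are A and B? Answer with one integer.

|ax - bx| = |-6 - 9| = 15
|ay - by| = |6 - 1| = 5
|az - bz| = |0 - (-10)| = 10
distance = (15 + 5 + 10) / 2 = 30 / 2 = 15

Answer: 15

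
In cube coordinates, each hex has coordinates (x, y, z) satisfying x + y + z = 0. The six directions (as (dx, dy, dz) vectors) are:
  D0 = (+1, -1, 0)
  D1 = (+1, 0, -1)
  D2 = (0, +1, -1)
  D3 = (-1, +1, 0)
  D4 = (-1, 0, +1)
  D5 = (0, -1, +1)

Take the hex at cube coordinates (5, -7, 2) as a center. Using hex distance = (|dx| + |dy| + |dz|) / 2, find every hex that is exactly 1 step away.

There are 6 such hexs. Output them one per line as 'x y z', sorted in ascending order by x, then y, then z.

Walk ring at distance 1 from (5, -7, 2):
Start at center + D4*1 = (4, -7, 3)
  hex 0: (4, -7, 3)
  hex 1: (5, -8, 3)
  hex 2: (6, -8, 2)
  hex 3: (6, -7, 1)
  hex 4: (5, -6, 1)
  hex 5: (4, -6, 2)
Sorted: 6 hexes.

Answer: 4 -7 3
4 -6 2
5 -8 3
5 -6 1
6 -8 2
6 -7 1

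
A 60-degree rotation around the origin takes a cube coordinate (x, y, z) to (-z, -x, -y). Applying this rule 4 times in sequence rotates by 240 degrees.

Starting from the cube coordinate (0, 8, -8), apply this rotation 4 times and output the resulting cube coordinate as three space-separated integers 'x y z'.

Answer: -8 0 8

Derivation:
Start: (0, 8, -8)
Step 1: (0, 8, -8) -> (-(-8), -(0), -(8)) = (8, 0, -8)
Step 2: (8, 0, -8) -> (-(-8), -(8), -(0)) = (8, -8, 0)
Step 3: (8, -8, 0) -> (-(0), -(8), -(-8)) = (0, -8, 8)
Step 4: (0, -8, 8) -> (-(8), -(0), -(-8)) = (-8, 0, 8)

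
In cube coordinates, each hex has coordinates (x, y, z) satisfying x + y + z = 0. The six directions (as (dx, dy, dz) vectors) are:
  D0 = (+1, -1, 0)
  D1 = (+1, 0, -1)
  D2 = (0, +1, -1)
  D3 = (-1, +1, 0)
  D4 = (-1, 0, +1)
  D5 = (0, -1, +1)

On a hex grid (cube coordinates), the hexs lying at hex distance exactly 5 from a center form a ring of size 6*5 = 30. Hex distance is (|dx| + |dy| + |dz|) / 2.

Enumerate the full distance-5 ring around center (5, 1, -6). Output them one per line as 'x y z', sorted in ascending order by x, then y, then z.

Walk ring at distance 5 from (5, 1, -6):
Start at center + D4*5 = (0, 1, -1)
  hex 0: (0, 1, -1)
  hex 1: (1, 0, -1)
  hex 2: (2, -1, -1)
  hex 3: (3, -2, -1)
  hex 4: (4, -3, -1)
  hex 5: (5, -4, -1)
  hex 6: (6, -4, -2)
  hex 7: (7, -4, -3)
  hex 8: (8, -4, -4)
  hex 9: (9, -4, -5)
  hex 10: (10, -4, -6)
  hex 11: (10, -3, -7)
  hex 12: (10, -2, -8)
  hex 13: (10, -1, -9)
  hex 14: (10, 0, -10)
  hex 15: (10, 1, -11)
  hex 16: (9, 2, -11)
  hex 17: (8, 3, -11)
  hex 18: (7, 4, -11)
  hex 19: (6, 5, -11)
  hex 20: (5, 6, -11)
  hex 21: (4, 6, -10)
  hex 22: (3, 6, -9)
  hex 23: (2, 6, -8)
  hex 24: (1, 6, -7)
  hex 25: (0, 6, -6)
  hex 26: (0, 5, -5)
  hex 27: (0, 4, -4)
  hex 28: (0, 3, -3)
  hex 29: (0, 2, -2)
Sorted: 30 hexes.

Answer: 0 1 -1
0 2 -2
0 3 -3
0 4 -4
0 5 -5
0 6 -6
1 0 -1
1 6 -7
2 -1 -1
2 6 -8
3 -2 -1
3 6 -9
4 -3 -1
4 6 -10
5 -4 -1
5 6 -11
6 -4 -2
6 5 -11
7 -4 -3
7 4 -11
8 -4 -4
8 3 -11
9 -4 -5
9 2 -11
10 -4 -6
10 -3 -7
10 -2 -8
10 -1 -9
10 0 -10
10 1 -11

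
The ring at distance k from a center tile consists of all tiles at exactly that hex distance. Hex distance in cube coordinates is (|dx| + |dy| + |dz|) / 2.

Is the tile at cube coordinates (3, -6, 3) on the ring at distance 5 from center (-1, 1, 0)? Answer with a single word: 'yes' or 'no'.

|px - cx| = |3 - (-1)| = 4
|py - cy| = |-6 - 1| = 7
|pz - cz| = |3 - 0| = 3
distance = (4+7+3)/2 = 14/2 = 7
radius = 5; distance != radius -> no

Answer: no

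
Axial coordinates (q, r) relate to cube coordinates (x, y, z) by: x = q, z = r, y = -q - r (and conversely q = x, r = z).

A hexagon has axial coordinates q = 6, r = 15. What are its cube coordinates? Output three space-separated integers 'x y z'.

Answer: 6 -21 15

Derivation:
x = q = 6
z = r = 15
y = -x - z = -(6) - (15) = -21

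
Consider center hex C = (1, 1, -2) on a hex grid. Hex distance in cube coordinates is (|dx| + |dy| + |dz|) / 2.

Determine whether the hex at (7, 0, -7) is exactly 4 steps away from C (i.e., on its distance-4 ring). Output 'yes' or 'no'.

Answer: no

Derivation:
|px - cx| = |7 - 1| = 6
|py - cy| = |0 - 1| = 1
|pz - cz| = |-7 - (-2)| = 5
distance = (6+1+5)/2 = 12/2 = 6
radius = 4; distance != radius -> no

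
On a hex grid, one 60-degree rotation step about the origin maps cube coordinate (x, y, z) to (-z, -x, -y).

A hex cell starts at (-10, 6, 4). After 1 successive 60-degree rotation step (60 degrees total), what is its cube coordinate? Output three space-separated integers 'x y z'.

Start: (-10, 6, 4)
Step 1: (-10, 6, 4) -> (-(4), -(-10), -(6)) = (-4, 10, -6)

Answer: -4 10 -6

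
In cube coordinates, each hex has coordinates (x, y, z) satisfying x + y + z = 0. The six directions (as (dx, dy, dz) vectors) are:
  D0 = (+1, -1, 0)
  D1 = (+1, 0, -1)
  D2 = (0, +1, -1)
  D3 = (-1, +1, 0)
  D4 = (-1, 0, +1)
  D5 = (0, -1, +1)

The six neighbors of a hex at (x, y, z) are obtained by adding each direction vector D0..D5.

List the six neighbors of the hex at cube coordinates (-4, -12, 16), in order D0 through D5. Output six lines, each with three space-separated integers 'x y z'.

Center: (-4, -12, 16). Add each direction:
  D0: (-4, -12, 16) + (1, -1, 0) = (-3, -13, 16)
  D1: (-4, -12, 16) + (1, 0, -1) = (-3, -12, 15)
  D2: (-4, -12, 16) + (0, 1, -1) = (-4, -11, 15)
  D3: (-4, -12, 16) + (-1, 1, 0) = (-5, -11, 16)
  D4: (-4, -12, 16) + (-1, 0, 1) = (-5, -12, 17)
  D5: (-4, -12, 16) + (0, -1, 1) = (-4, -13, 17)

Answer: -3 -13 16
-3 -12 15
-4 -11 15
-5 -11 16
-5 -12 17
-4 -13 17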